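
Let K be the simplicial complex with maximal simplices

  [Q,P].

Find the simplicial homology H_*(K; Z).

Order the vertices as P < Q. Listing each simplex with vertices in this order, K has dimension 1 with simplices:

  0-simplices (2): P, Q
  1-simplices (1): PQ

so the chain groups are C_0 ≅ Z^2, C_1 ≅ Z^1.

∂_1: C_1 → C_0 is given by ∂[p,q] = [q] − [p]. For instance
  ∂PQ = Q − P.
As a 2×1 matrix over Z this has rank 1, with invariant factors (1).

Reading off H_k = ker ∂_k / im ∂_{k+1}:

  H_0: rank C_0 − rank ∂_1 = 2 − 1 = 1, and the invariant factors of ∂_1 are all 1, so H_0 = Z.
  H_1: rank ker ∂_1 − rank ∂_2 = (1 − 1) − 0 = 0, and there is no ∂_2, so H_1 = 0.

As a check, the Euler characteristic is 2 − 1 = 1, which agrees with 1 − 0 = 1.
(K is a triangulation of the 1-simplex.)

H_0 = Z,  H_1 = 0.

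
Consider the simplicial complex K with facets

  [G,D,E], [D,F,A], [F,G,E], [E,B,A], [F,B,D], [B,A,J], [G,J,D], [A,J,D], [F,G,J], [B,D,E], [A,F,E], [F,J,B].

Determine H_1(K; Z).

H_1 ≅ Z_2.

Fix the vertex order A < B < D < E < F < G < J and write every simplex with vertices in increasing order. Then dim K = 2 and the simplices of K are:

  0-simplices (7): A, B, D, E, F, G, J
  1-simplices (18): AB, AD, AE, AF, AJ, BD, BE, BF, BJ, DE, DF, DG, DJ, EF, EG, FG, FJ, GJ
  2-simplices (12): ABE, ABJ, ADF, ADJ, AEF, BDE, BDF, BFJ, DEG, DGJ, EFG, FGJ

giving chain groups C_0 ≅ Z^7, C_1 ≅ Z^18, C_2 ≅ Z^12.

Boundary ∂_1: C_1 → C_0 sends each edge [p,q] (with p < q) to q − p. For instance
  ∂DF = F − D.
The resulting 7×18 matrix has rank 6, and its Smith normal form has invariant factors (1,1,1,1,1,1).

∂_2: C_2 → C_1 maps a triangle to the signed sum of its edges. For instance
  ∂DEG = EG − DG + DE,
  ∂BFJ = FJ − BJ + BF.
As a 18×12 matrix over Z this has rank 12, with invariant factors (1,1,1,1,1,1,1,1,1,1,1,2).

Reading off H_k = ker ∂_k / im ∂_{k+1}:

  H_1: rank ker ∂_1 − rank ∂_2 = (18 − 6) − 12 = 0, and ∂_2 has invariant factor 2 > 1, so H_1 = Z_2.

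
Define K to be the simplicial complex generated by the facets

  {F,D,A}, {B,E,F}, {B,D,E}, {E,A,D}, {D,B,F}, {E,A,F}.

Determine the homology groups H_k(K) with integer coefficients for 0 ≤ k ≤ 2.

H_0 ≅ Z,  H_1 = 0,  H_2 ≅ Z.

Fix the vertex order A < B < D < E < F and write every simplex with vertices in increasing order. Then dim K = 2 and the simplices of K are:

  0-simplices (5): A, B, D, E, F
  1-simplices (9): AD, AE, AF, BD, BE, BF, DE, DF, EF
  2-simplices (6): ADE, ADF, AEF, BDE, BDF, BEF

so the chain groups are C_0 ≅ Z^5, C_1 ≅ Z^9, C_2 ≅ Z^6.

∂_1: C_1 → C_0 is given by ∂[p,q] = [q] − [p]. For instance
  ∂EF = F − E.
As a 5×9 matrix over Z this has rank 4, with invariant factors (1,1,1,1).

The boundary map ∂_2: C_2 → C_1 maps a triangle to the signed sum of its edges. For instance
  ∂BEF = EF − BF + BE,
  ∂BDE = DE − BE + BD.
The resulting 9×6 matrix has rank 5, and its Smith normal form has invariant factors (1,1,1,1,1).

Computing H_k = (kernel of ∂_k) / (image of ∂_{k+1}):

  H_0: rank C_0 − rank ∂_1 = 5 − 4 = 1, and the invariant factors of ∂_1 are all 1, so H_0 ≅ Z.
  H_1: rank ker ∂_1 − rank ∂_2 = (9 − 4) − 5 = 0, and the invariant factors of ∂_2 are all 1, so H_1 ≅ 0.
  H_2: rank ker ∂_2 − rank ∂_3 = (6 − 5) − 0 = 1, and there is no ∂_3, so H_2 ≅ Z.

As a check, the Euler characteristic is 5 − 9 + 6 = 2, which agrees with 1 − 0 + 1 = 2.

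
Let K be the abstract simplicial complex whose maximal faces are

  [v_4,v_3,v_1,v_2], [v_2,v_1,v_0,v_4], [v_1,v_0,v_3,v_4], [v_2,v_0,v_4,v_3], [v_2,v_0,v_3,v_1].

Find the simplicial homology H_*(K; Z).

Take the total order v_0 < v_1 < v_2 < v_3 < v_4 on the vertex set. Then K (dimension 3) consists of the simplices:

  0-simplices (5): [v_0], [v_1], [v_2], [v_3], [v_4]
  1-simplices (10): [v_0,v_1], [v_0,v_2], [v_0,v_3], [v_0,v_4], [v_1,v_2], [v_1,v_3], [v_1,v_4], [v_2,v_3], [v_2,v_4], [v_3,v_4]
  2-simplices (10): [v_0,v_1,v_2], [v_0,v_1,v_3], [v_0,v_1,v_4], [v_0,v_2,v_3], [v_0,v_2,v_4], [v_0,v_3,v_4], [v_1,v_2,v_3], [v_1,v_2,v_4], [v_1,v_3,v_4], [v_2,v_3,v_4]
  3-simplices (5): [v_0,v_1,v_2,v_3], [v_0,v_1,v_2,v_4], [v_0,v_1,v_3,v_4], [v_0,v_2,v_3,v_4], [v_1,v_2,v_3,v_4]

so the chain groups are C_0 ≅ Z^5, C_1 ≅ Z^10, C_2 ≅ Z^10, C_3 ≅ Z^5.

Boundary ∂_1: C_1 → C_0 maps an edge to its endpoints' difference, ∂[p,q] = q − p. For instance
  ∂[v_1,v_4] = [v_4] − [v_1].
The 5×10 boundary matrix has rank 4 and Smith normal form diag(1,1,1,1).

∂_2: C_2 → C_1 maps a triangle to the signed sum of its edges. For instance
  ∂[v_1,v_3,v_4] = [v_3,v_4] − [v_1,v_4] + [v_1,v_3],
  ∂[v_1,v_2,v_4] = [v_2,v_4] − [v_1,v_4] + [v_1,v_2].
The resulting 10×10 matrix has rank 6, and its Smith normal form has invariant factors (1,1,1,1,1,1).

∂_3: C_3 → C_2 sends each 3-simplex σ to the alternating sum Σ_i (−1)^i (σ with its i-th vertex removed). For instance
  ∂[v_0,v_1,v_2,v_4] = [v_1,v_2,v_4] − [v_0,v_2,v_4] + [v_0,v_1,v_4] − [v_0,v_1,v_2],
  ∂[v_1,v_2,v_3,v_4] = [v_2,v_3,v_4] − [v_1,v_3,v_4] + [v_1,v_2,v_4] − [v_1,v_2,v_3].
The 10×5 boundary matrix has rank 4 and Smith normal form diag(1,1,1,1).

Reading off H_k = ker ∂_k / im ∂_{k+1}:

  H_0: rank C_0 − rank ∂_1 = 5 − 4 = 1, and the invariant factors of ∂_1 are all 1, so H_0 = Z.
  H_1: rank ker ∂_1 − rank ∂_2 = (10 − 4) − 6 = 0, and the invariant factors of ∂_2 are all 1, so H_1 = 0.
  H_2: rank ker ∂_2 − rank ∂_3 = (10 − 6) − 4 = 0, and the invariant factors of ∂_3 are all 1, so H_2 = 0.
  H_3: rank ker ∂_3 − rank ∂_4 = (5 − 4) − 0 = 1, and there is no ∂_4, so H_3 = Z.

As a check, the Euler characteristic is 5 − 10 + 10 − 5 = 0, which agrees with 1 − 0 + 0 − 1 = 0.
(K is a triangulation of the 3-sphere S^3.)

H_0 = Z,  H_1 = 0,  H_2 = 0,  H_3 = Z.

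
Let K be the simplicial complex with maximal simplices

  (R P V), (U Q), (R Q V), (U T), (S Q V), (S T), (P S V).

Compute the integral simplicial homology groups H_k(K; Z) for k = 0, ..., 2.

K has 7 vertices, 11 edges, 4 triangles.
rank ∂_0 = 0, rank ∂_1 = 6 ⇒ b_0 = 7 − 0 − 6 = 1; all invariant factors of ∂_1 are 1 so no torsion. So H_0 = Z.
rank ∂_1 = 6, rank ∂_2 = 4 ⇒ b_1 = 11 − 6 − 4 = 1; all invariant factors of ∂_2 are 1 so no torsion. So H_1 = Z.
rank ∂_2 = 4, rank ∂_3 = 0 ⇒ b_2 = 4 − 4 − 0 = 0. So H_2 = 0.

H_0 = Z,  H_1 = Z,  H_2 = 0.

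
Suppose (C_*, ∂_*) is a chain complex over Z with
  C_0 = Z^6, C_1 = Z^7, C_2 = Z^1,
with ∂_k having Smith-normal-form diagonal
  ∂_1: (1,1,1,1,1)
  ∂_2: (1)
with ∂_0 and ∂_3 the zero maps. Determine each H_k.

H_0 = Z,  H_1 = Z,  H_2 = 0.

H_0: b_0 = 6 − 0 − 5 = 1; torsion from ∂_1 factors > 1: none. So H_0 = Z.
H_1: b_1 = 7 − 5 − 1 = 1; torsion from ∂_2 factors > 1: none. So H_1 = Z.
H_2: b_2 = 1 − 1 − 0 = 0; torsion from ∂_3 factors > 1: none. So H_2 = 0.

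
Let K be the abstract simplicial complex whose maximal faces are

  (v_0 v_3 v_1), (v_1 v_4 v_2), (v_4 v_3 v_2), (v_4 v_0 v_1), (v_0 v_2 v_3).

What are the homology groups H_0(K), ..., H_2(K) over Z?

H_0 ≅ Z,  H_1 ≅ Z,  H_2 = 0.

We work with the vertex ordering v_0 < v_1 < v_2 < v_3 < v_4. The simplices of K, each written with vertices in increasing order, are:

  0-simplices (5): [v_0], [v_1], [v_2], [v_3], [v_4]
  1-simplices (10): [v_0,v_1], [v_0,v_2], [v_0,v_3], [v_0,v_4], [v_1,v_2], [v_1,v_3], [v_1,v_4], [v_2,v_3], [v_2,v_4], [v_3,v_4]
  2-simplices (5): [v_0,v_1,v_3], [v_0,v_1,v_4], [v_0,v_2,v_3], [v_1,v_2,v_4], [v_2,v_3,v_4]

Hence C_0 ≅ Z^5, C_1 ≅ Z^10, C_2 ≅ Z^5.

The boundary map ∂_1: C_1 → C_0 is given by ∂[p,q] = [q] − [p]. For instance
  ∂[v_0,v_2] = [v_2] − [v_0].
The 5×10 boundary matrix has rank 4 and Smith normal form diag(1,1,1,1).

The boundary map ∂_2: C_2 → C_1 sends each 2-simplex [p,q,r] to [q,r] − [p,r] + [p,q]. For instance
  ∂[v_1,v_2,v_4] = [v_2,v_4] − [v_1,v_4] + [v_1,v_2],
  ∂[v_0,v_1,v_4] = [v_1,v_4] − [v_0,v_4] + [v_0,v_1].
The resulting 10×5 matrix has rank 5, and its Smith normal form has invariant factors (1,1,1,1,1).

Reading off H_k = ker ∂_k / im ∂_{k+1}:

  H_0: rank C_0 − rank ∂_1 = 5 − 4 = 1, and the invariant factors of ∂_1 are all 1, so H_0 ≅ Z.
  H_1: rank ker ∂_1 − rank ∂_2 = (10 − 4) − 5 = 1, and the invariant factors of ∂_2 are all 1, so H_1 ≅ Z.
  H_2: rank ker ∂_2 − rank ∂_3 = (5 − 5) − 0 = 0, and there is no ∂_3, so H_2 ≅ 0.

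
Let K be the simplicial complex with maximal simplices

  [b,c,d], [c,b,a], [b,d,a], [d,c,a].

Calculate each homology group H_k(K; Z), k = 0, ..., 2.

We work with the vertex ordering a < b < c < d. The simplices of K, each written with vertices in increasing order, are:

  0-simplices (4): a, b, c, d
  1-simplices (6): ab, ac, ad, bc, bd, cd
  2-simplices (4): abc, abd, acd, bcd

so the chain groups are C_0 ≅ Z^4, C_1 ≅ Z^6, C_2 ≅ Z^4.

∂_1: C_1 → C_0 is given by ∂[p,q] = [q] − [p]. For instance
  ∂ab = b − a.
As a 4×6 matrix over Z this has rank 3, with invariant factors (1,1,1).

The boundary map ∂_2: C_2 → C_1 acts by ∂[p,q,r] = [q,r] − [p,r] + [p,q]. For instance
  ∂bcd = cd − bd + bc,
  ∂acd = cd − ad + ac.
This gives a 6×4 integer matrix of rank 3; reducing to Smith normal form yields diagonal entries (1,1,1).

Now H_k = ker ∂_k / im ∂_{k+1}, so:

  H_0: rank C_0 − rank ∂_1 = 4 − 3 = 1, and the invariant factors of ∂_1 are all 1, so H_0 ≅ Z.
  H_1: rank ker ∂_1 − rank ∂_2 = (6 − 3) − 3 = 0, and the invariant factors of ∂_2 are all 1, so H_1 ≅ 0.
  H_2: rank ker ∂_2 − rank ∂_3 = (4 − 3) − 0 = 1, and there is no ∂_3, so H_2 ≅ Z.

As a check, the Euler characteristic is 4 − 6 + 4 = 2, which agrees with 1 − 0 + 1 = 2.

H_0 ≅ Z,  H_1 = 0,  H_2 ≅ Z.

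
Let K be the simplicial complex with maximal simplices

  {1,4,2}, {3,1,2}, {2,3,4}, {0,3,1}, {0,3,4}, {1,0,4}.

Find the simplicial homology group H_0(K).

Order the vertices as 0 < 1 < 2 < 3 < 4. Listing each simplex with vertices in this order, K has dimension 2 with simplices:

  0-simplices (5): [0], [1], [2], [3], [4]
  1-simplices (9): [0,1], [0,3], [0,4], [1,2], [1,3], [1,4], [2,3], [2,4], [3,4]
  2-simplices (6): [0,1,3], [0,1,4], [0,3,4], [1,2,3], [1,2,4], [2,3,4]

giving chain groups C_0 ≅ Z^5, C_1 ≅ Z^9, C_2 ≅ Z^6.

∂_1: C_1 → C_0 maps an edge to its endpoints' difference, ∂[p,q] = q − p. For instance
  ∂[2,4] = [4] − [2].
This gives a 5×9 integer matrix of rank 4; reducing to Smith normal form yields diagonal entries (1,1,1,1).

The boundary map ∂_2: C_2 → C_1 acts by ∂[p,q,r] = [q,r] − [p,r] + [p,q]. For instance
  ∂[1,2,3] = [2,3] − [1,3] + [1,2],
  ∂[0,3,4] = [3,4] − [0,4] + [0,3].
This gives a 9×6 integer matrix of rank 5; reducing to Smith normal form yields diagonal entries (1,1,1,1,1).

Now H_k = ker ∂_k / im ∂_{k+1}, so:

  H_0: rank C_0 − rank ∂_1 = 5 − 4 = 1, and the invariant factors of ∂_1 are all 1, so H_0 = Z.

H_0 = Z.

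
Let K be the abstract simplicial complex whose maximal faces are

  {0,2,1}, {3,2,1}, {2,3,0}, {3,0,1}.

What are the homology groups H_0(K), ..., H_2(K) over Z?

H_0 = Z,  H_1 = 0,  H_2 = Z.

Take the total order 0 < 1 < 2 < 3 on the vertex set. Then K (dimension 2) consists of the simplices:

  0-simplices (4): [0], [1], [2], [3]
  1-simplices (6): [0,1], [0,2], [0,3], [1,2], [1,3], [2,3]
  2-simplices (4): [0,1,2], [0,1,3], [0,2,3], [1,2,3]

giving chain groups C_0 ≅ Z^4, C_1 ≅ Z^6, C_2 ≅ Z^4.

Boundary ∂_1: C_1 → C_0 maps an edge to its endpoints' difference, ∂[p,q] = q − p.
The resulting 4×6 matrix has rank 3, and its Smith normal form has invariant factors (1,1,1).

The boundary map ∂_2: C_2 → C_1 maps a triangle to the signed sum of its edges. For instance
  ∂[1,2,3] = [2,3] − [1,3] + [1,2],
  ∂[0,2,3] = [2,3] − [0,3] + [0,2].
As a 6×4 matrix over Z this has rank 3, with invariant factors (1,1,1).

Reading off H_k = ker ∂_k / im ∂_{k+1}:

  H_0: rank C_0 − rank ∂_1 = 4 − 3 = 1, and the invariant factors of ∂_1 are all 1, so H_0 ≅ Z.
  H_1: rank ker ∂_1 − rank ∂_2 = (6 − 3) − 3 = 0, and the invariant factors of ∂_2 are all 1, so H_1 ≅ 0.
  H_2: rank ker ∂_2 − rank ∂_3 = (4 − 3) − 0 = 1, and there is no ∂_3, so H_2 ≅ Z.

(K is a triangulation of the 2-sphere S^2.)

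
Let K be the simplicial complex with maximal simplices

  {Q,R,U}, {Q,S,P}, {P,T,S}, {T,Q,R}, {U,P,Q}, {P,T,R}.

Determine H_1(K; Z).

H_1 = Z.

Take the total order P < Q < R < S < T < U on the vertex set. Then K (dimension 2) consists of the simplices:

  0-simplices (6): P, Q, R, S, T, U
  1-simplices (12): PQ, PR, PS, PT, PU, QR, QS, QT, QU, RT, RU, ST
  2-simplices (6): PQS, PQU, PRT, PST, QRT, QRU

giving chain groups C_0 ≅ Z^6, C_1 ≅ Z^12, C_2 ≅ Z^6.

The boundary map ∂_1: C_1 → C_0 is given by ∂[p,q] = [q] − [p]. For instance
  ∂QS = S − Q.
The 6×12 boundary matrix has rank 5 and Smith normal form diag(1,1,1,1,1).

The boundary map ∂_2: C_2 → C_1 maps a triangle to the signed sum of its edges. For instance
  ∂PRT = RT − PT + PR,
  ∂PQS = QS − PS + PQ.
The 12×6 boundary matrix has rank 6 and Smith normal form diag(1,1,1,1,1,1).

From H_k ≅ ker(∂_k) / im(∂_{k+1}) we obtain:

  H_1: rank ker ∂_1 − rank ∂_2 = (12 − 5) − 6 = 1, and the invariant factors of ∂_2 are all 1, so H_1 ≅ Z.

(K is a triangulation of the cylinder S^1 x I.)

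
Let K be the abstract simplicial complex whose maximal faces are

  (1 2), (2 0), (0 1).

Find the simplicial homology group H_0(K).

H_0 ≅ Z.

Order the vertices as 0 < 1 < 2. Listing each simplex with vertices in this order, K has dimension 1 with simplices:

  0-simplices (3): [0], [1], [2]
  1-simplices (3): [0,1], [0,2], [1,2]

giving chain groups C_0 ≅ Z^3, C_1 ≅ Z^3.

∂_1: C_1 → C_0 is given by ∂[p,q] = [q] − [p]. For instance
  ∂[1,2] = [2] − [1].
The resulting 3×3 matrix has rank 2, and its Smith normal form has invariant factors (1,1).

From H_k ≅ ker(∂_k) / im(∂_{k+1}) we obtain:

  H_0: rank C_0 − rank ∂_1 = 3 − 2 = 1, and the invariant factors of ∂_1 are all 1, so H_0 ≅ Z.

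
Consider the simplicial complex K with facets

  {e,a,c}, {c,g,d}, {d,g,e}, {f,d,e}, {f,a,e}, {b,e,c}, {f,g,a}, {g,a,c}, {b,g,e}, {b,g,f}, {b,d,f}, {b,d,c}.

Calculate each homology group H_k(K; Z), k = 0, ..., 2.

H_0 ≅ Z,  H_1 ≅ Z_2,  H_2 = 0.

We work with the vertex ordering a < b < c < d < e < f < g. The simplices of K, each written with vertices in increasing order, are:

  0-simplices (7): a, b, c, d, e, f, g
  1-simplices (18): ac, ae, af, ag, bc, bd, be, bf, bg, cd, ce, cg, de, df, dg, ef, eg, fg
  2-simplices (12): ace, acg, aef, afg, bcd, bce, bdf, beg, bfg, cdg, def, deg

giving chain groups C_0 ≅ Z^7, C_1 ≅ Z^18, C_2 ≅ Z^12.

∂_1: C_1 → C_0 is given by ∂[p,q] = [q] − [p]. For instance
  ∂df = f − d.
The resulting 7×18 matrix has rank 6, and its Smith normal form has invariant factors (1,1,1,1,1,1).

Boundary ∂_2: C_2 → C_1 maps a triangle to the signed sum of its edges. For instance
  ∂bce = ce − be + bc,
  ∂beg = eg − bg + be.
As a 18×12 matrix over Z this has rank 12, with invariant factors (1,1,1,1,1,1,1,1,1,1,1,2).

From H_k ≅ ker(∂_k) / im(∂_{k+1}) we obtain:

  H_0: rank C_0 − rank ∂_1 = 7 − 6 = 1, and the invariant factors of ∂_1 are all 1, so H_0 ≅ Z.
  H_1: rank ker ∂_1 − rank ∂_2 = (18 − 6) − 12 = 0, and ∂_2 has invariant factor 2 > 1, so H_1 ≅ Z_2.
  H_2: rank ker ∂_2 − rank ∂_3 = (12 − 12) − 0 = 0, and there is no ∂_3, so H_2 ≅ 0.

As a check, the Euler characteristic is 7 − 18 + 12 = 1, which agrees with 1 − 0 + 0 = 1.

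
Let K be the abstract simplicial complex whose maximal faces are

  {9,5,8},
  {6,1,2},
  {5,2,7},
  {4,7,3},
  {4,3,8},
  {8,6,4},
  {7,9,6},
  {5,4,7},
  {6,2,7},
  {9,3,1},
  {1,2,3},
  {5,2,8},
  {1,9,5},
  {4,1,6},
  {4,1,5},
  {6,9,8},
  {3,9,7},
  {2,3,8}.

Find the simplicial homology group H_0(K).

H_0 = Z.

Fix the vertex order 1 < 2 < 3 < 4 < 5 < 6 < 7 < 8 < 9 and write every simplex with vertices in increasing order. Then dim K = 2 and the simplices of K are:

  0-simplices (9): [1], [2], [3], [4], [5], [6], [7], [8], [9]
  1-simplices (27): (27 of them)
  2-simplices (18): [1,2,3], [1,2,6], [1,3,9], [1,4,5], [1,4,6], [1,5,9], [2,3,8], [2,5,7], [2,5,8], [2,6,7], [3,4,7], [3,4,8], [3,7,9], [4,5,7], [4,6,8], [5,8,9], [6,7,9], [6,8,9]

Hence C_0 ≅ Z^9, C_1 ≅ Z^27, C_2 ≅ Z^18.

∂_1: C_1 → C_0 maps an edge to its endpoints' difference, ∂[p,q] = q − p.
As a 9×27 matrix over Z this has rank 8, with invariant factors (1,1,1,1,1,1,1,1).

Boundary ∂_2: C_2 → C_1 acts by ∂[p,q,r] = [q,r] − [p,r] + [p,q]. For instance
  ∂[4,5,7] = [5,7] − [4,7] + [4,5],
  ∂[1,4,5] = [4,5] − [1,5] + [1,4].
The 27×18 boundary matrix has rank 17 and Smith normal form diag(1,1,1,1,1,1,1,1,1,1,1,1,1,1,1,1,1).

From H_k ≅ ker(∂_k) / im(∂_{k+1}) we obtain:

  H_0: rank C_0 − rank ∂_1 = 9 − 8 = 1, and the invariant factors of ∂_1 are all 1, so H_0 = Z.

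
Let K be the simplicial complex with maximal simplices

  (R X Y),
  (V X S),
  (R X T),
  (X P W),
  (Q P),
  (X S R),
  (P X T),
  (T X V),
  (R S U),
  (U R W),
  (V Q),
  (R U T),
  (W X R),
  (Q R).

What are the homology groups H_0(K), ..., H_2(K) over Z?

H_0 ≅ Z,  H_1 ≅ Z^2,  H_2 = 0.

K has 10 vertices, 22 edges, 11 triangles.
rank ∂_0 = 0, rank ∂_1 = 9 ⇒ b_0 = 10 − 0 − 9 = 1; all invariant factors of ∂_1 are 1 so no torsion. So H_0 ≅ Z.
rank ∂_1 = 9, rank ∂_2 = 11 ⇒ b_1 = 22 − 9 − 11 = 2; all invariant factors of ∂_2 are 1 so no torsion. So H_1 ≅ Z^2.
rank ∂_2 = 11, rank ∂_3 = 0 ⇒ b_2 = 11 − 11 − 0 = 0. So H_2 ≅ 0.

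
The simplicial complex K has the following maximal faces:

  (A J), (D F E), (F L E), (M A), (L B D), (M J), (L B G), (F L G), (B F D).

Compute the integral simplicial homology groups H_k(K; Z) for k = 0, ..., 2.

K has 9 vertices, 15 edges, 6 triangles.
rank ∂_0 = 0, rank ∂_1 = 7 ⇒ b_0 = 9 − 0 − 7 = 2; all invariant factors of ∂_1 are 1 so no torsion. So H_0 = Z^2.
rank ∂_1 = 7, rank ∂_2 = 6 ⇒ b_1 = 15 − 7 − 6 = 2; all invariant factors of ∂_2 are 1 so no torsion. So H_1 = Z^2.
rank ∂_2 = 6, rank ∂_3 = 0 ⇒ b_2 = 6 − 6 − 0 = 0. So H_2 = 0.

H_0 ≅ Z^2,  H_1 ≅ Z^2,  H_2 = 0.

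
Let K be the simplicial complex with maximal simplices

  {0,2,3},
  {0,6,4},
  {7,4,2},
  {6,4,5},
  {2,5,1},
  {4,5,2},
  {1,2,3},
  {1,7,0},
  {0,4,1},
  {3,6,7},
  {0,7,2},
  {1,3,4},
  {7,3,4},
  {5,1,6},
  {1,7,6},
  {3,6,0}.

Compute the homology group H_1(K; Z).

We work with the vertex ordering 0 < 1 < 2 < 3 < 4 < 5 < 6 < 7. The simplices of K, each written with vertices in increasing order, are:

  0-simplices (8): [0], [1], [2], [3], [4], [5], [6], [7]
  1-simplices (24): (24 of them)
  2-simplices (16): [0,1,4], [0,1,7], [0,2,3], [0,2,7], [0,3,6], [0,4,6], [1,2,3], [1,2,5], [1,3,4], [1,5,6], [1,6,7], [2,4,5], [2,4,7], [3,4,7], [3,6,7], [4,5,6]

so the chain groups are C_0 ≅ Z^8, C_1 ≅ Z^24, C_2 ≅ Z^16.

∂_1: C_1 → C_0 maps an edge to its endpoints' difference, ∂[p,q] = q − p. For instance
  ∂[0,2] = [2] − [0].
The 8×24 boundary matrix has rank 7 and Smith normal form diag(1,1,1,1,1,1,1).

The boundary map ∂_2: C_2 → C_1 sends each 2-simplex [p,q,r] to [q,r] − [p,r] + [p,q]. For instance
  ∂[1,6,7] = [6,7] − [1,7] + [1,6],
  ∂[0,1,4] = [1,4] − [0,4] + [0,1].
The resulting 24×16 matrix has rank 15, and its Smith normal form has invariant factors (1,1,1,1,1,1,1,1,1,1,1,1,1,1,1).

From H_k ≅ ker(∂_k) / im(∂_{k+1}) we obtain:

  H_1: rank ker ∂_1 − rank ∂_2 = (24 − 7) − 15 = 2, and the invariant factors of ∂_2 are all 1, so H_1 = Z^2.

(K is a triangulation of the torus T^2.)

H_1 = Z^2.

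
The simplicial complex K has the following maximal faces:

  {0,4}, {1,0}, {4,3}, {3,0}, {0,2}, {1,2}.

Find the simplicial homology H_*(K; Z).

H_0 ≅ Z,  H_1 ≅ Z^2.

Order the vertices as 0 < 1 < 2 < 3 < 4. Listing each simplex with vertices in this order, K has dimension 1 with simplices:

  0-simplices (5): [0], [1], [2], [3], [4]
  1-simplices (6): [0,1], [0,2], [0,3], [0,4], [1,2], [3,4]

giving chain groups C_0 ≅ Z^5, C_1 ≅ Z^6.

The boundary map ∂_1: C_1 → C_0 sends each edge [p,q] (with p < q) to q − p.
The 5×6 boundary matrix has rank 4 and Smith normal form diag(1,1,1,1).

From H_k ≅ ker(∂_k) / im(∂_{k+1}) we obtain:

  H_0: rank C_0 − rank ∂_1 = 5 − 4 = 1, and the invariant factors of ∂_1 are all 1, so H_0 = Z.
  H_1: rank ker ∂_1 − rank ∂_2 = (6 − 4) − 0 = 2, and there is no ∂_2, so H_1 = Z^2.

As a check, the Euler characteristic is 5 − 6 = -1, which agrees with 1 − 2 = -1.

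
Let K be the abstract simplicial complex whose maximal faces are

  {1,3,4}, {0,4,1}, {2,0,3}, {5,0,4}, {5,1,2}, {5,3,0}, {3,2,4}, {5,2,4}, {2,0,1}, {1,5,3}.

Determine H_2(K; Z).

H_2 ≅ 0.

Fix the vertex order 0 < 1 < 2 < 3 < 4 < 5 and write every simplex with vertices in increasing order. Then dim K = 2 and the simplices of K are:

  0-simplices (6): [0], [1], [2], [3], [4], [5]
  1-simplices (15): [0,1], [0,2], [0,3], [0,4], [0,5], [1,2], [1,3], [1,4], [1,5], [2,3], [2,4], [2,5], [3,4], [3,5], [4,5]
  2-simplices (10): [0,1,2], [0,1,4], [0,2,3], [0,3,5], [0,4,5], [1,2,5], [1,3,4], [1,3,5], [2,3,4], [2,4,5]

Hence C_0 ≅ Z^6, C_1 ≅ Z^15, C_2 ≅ Z^10.

Boundary ∂_1: C_1 → C_0 maps an edge to its endpoints' difference, ∂[p,q] = q − p.
This gives a 6×15 integer matrix of rank 5; reducing to Smith normal form yields diagonal entries (1,1,1,1,1).

The boundary map ∂_2: C_2 → C_1 acts by ∂[p,q,r] = [q,r] − [p,r] + [p,q]. For instance
  ∂[0,1,4] = [1,4] − [0,4] + [0,1],
  ∂[0,4,5] = [4,5] − [0,5] + [0,4].
The resulting 15×10 matrix has rank 10, and its Smith normal form has invariant factors (1,1,1,1,1,1,1,1,1,2).

Computing H_k = (kernel of ∂_k) / (image of ∂_{k+1}):

  H_2: rank ker ∂_2 − rank ∂_3 = (10 − 10) − 0 = 0, and there is no ∂_3, so H_2 ≅ 0.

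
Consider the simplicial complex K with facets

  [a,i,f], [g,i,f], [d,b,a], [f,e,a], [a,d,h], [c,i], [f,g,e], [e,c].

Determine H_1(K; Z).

We work with the vertex ordering a < b < c < d < e < f < g < h < i. The simplices of K, each written with vertices in increasing order, are:

  0-simplices (9): a, b, c, d, e, f, g, h, i
  1-simplices (15): ab, ad, ae, af, ah, ai, bd, ce, ci, dh, ef, eg, fg, fi, gi
  2-simplices (6): abd, adh, aef, afi, efg, fgi

so the chain groups are C_0 ≅ Z^9, C_1 ≅ Z^15, C_2 ≅ Z^6.

∂_1: C_1 → C_0 maps an edge to its endpoints' difference, ∂[p,q] = q − p.
As a 9×15 matrix over Z this has rank 8, with invariant factors (1,1,1,1,1,1,1,1).

The boundary map ∂_2: C_2 → C_1 maps a triangle to the signed sum of its edges. For instance
  ∂efg = fg − eg + ef,
  ∂aef = ef − af + ae.
This gives a 15×6 integer matrix of rank 6; reducing to Smith normal form yields diagonal entries (1,1,1,1,1,1).

From H_k ≅ ker(∂_k) / im(∂_{k+1}) we obtain:

  H_1: rank ker ∂_1 − rank ∂_2 = (15 − 8) − 6 = 1, and the invariant factors of ∂_2 are all 1, so H_1 = Z.

H_1 ≅ Z.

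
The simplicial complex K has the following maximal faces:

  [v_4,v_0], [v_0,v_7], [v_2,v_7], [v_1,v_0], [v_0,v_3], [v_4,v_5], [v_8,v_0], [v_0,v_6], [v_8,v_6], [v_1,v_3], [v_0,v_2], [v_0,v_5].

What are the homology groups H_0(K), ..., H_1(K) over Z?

H_0 ≅ Z,  H_1 ≅ Z^4.

Take the total order v_0 < v_1 < v_2 < v_3 < v_4 < v_5 < v_6 < v_7 < v_8 on the vertex set. Then K (dimension 1) consists of the simplices:

  0-simplices (9): [v_0], [v_1], [v_2], [v_3], [v_4], [v_5], [v_6], [v_7], [v_8]
  1-simplices (12): [v_0,v_1], [v_0,v_2], [v_0,v_3], [v_0,v_4], [v_0,v_5], [v_0,v_6], [v_0,v_7], [v_0,v_8], [v_1,v_3], [v_2,v_7], [v_4,v_5], [v_6,v_8]

Hence C_0 ≅ Z^9, C_1 ≅ Z^12.

The boundary map ∂_1: C_1 → C_0 maps an edge to its endpoints' difference, ∂[p,q] = q − p. For instance
  ∂[v_0,v_6] = [v_6] − [v_0].
As a 9×12 matrix over Z this has rank 8, with invariant factors (1,1,1,1,1,1,1,1).

From H_k ≅ ker(∂_k) / im(∂_{k+1}) we obtain:

  H_0: rank C_0 − rank ∂_1 = 9 − 8 = 1, and the invariant factors of ∂_1 are all 1, so H_0 = Z.
  H_1: rank ker ∂_1 − rank ∂_2 = (12 − 8) − 0 = 4, and there is no ∂_2, so H_1 = Z^4.

As a check, the Euler characteristic is 9 − 12 = -3, which agrees with 1 − 4 = -3.
(K is a triangulation of a wedge of 4 circles.)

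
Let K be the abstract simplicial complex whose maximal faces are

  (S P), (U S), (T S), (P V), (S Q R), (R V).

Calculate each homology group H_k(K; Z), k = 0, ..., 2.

Fix the vertex order P < Q < R < S < T < U < V and write every simplex with vertices in increasing order. Then dim K = 2 and the simplices of K are:

  0-simplices (7): P, Q, R, S, T, U, V
  1-simplices (8): PS, PV, QR, QS, RS, RV, ST, SU
  2-simplices (1): QRS

so the chain groups are C_0 ≅ Z^7, C_1 ≅ Z^8, C_2 ≅ Z^1.

∂_1: C_1 → C_0 is given by ∂[p,q] = [q] − [p].
As a 7×8 matrix over Z this has rank 6, with invariant factors (1,1,1,1,1,1).

The boundary map ∂_2: C_2 → C_1 maps a triangle to the signed sum of its edges. For instance
  ∂QRS = RS − QS + QR.
This gives a 8×1 integer matrix of rank 1; reducing to Smith normal form yields diagonal entries (1).

Now H_k = ker ∂_k / im ∂_{k+1}, so:

  H_0: rank C_0 − rank ∂_1 = 7 − 6 = 1, and the invariant factors of ∂_1 are all 1, so H_0 = Z.
  H_1: rank ker ∂_1 − rank ∂_2 = (8 − 6) − 1 = 1, and the invariant factors of ∂_2 are all 1, so H_1 = Z.
  H_2: rank ker ∂_2 − rank ∂_3 = (1 − 1) − 0 = 0, and there is no ∂_3, so H_2 = 0.

H_0 = Z,  H_1 = Z,  H_2 = 0.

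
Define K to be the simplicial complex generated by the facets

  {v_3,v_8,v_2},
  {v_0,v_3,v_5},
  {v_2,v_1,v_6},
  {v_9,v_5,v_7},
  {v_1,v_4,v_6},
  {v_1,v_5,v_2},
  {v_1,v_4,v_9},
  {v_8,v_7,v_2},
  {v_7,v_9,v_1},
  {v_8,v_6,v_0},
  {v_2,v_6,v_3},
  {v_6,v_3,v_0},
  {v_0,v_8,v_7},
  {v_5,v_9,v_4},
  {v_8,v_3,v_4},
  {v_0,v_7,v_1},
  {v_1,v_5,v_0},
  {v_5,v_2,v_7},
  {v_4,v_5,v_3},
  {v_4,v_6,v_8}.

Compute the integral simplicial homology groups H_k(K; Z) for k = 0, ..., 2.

We work with the vertex ordering v_0 < v_1 < v_2 < v_3 < v_4 < v_5 < v_6 < v_7 < v_8 < v_9. The simplices of K, each written with vertices in increasing order, are:

  0-simplices (10): [v_0], [v_1], [v_2], [v_3], [v_4], [v_5], [v_6], [v_7], [v_8], [v_9]
  1-simplices (30): (30 of them)
  2-simplices (20): (20 of them)

giving chain groups C_0 ≅ Z^10, C_1 ≅ Z^30, C_2 ≅ Z^20.

The boundary map ∂_1: C_1 → C_0 sends each edge [p,q] (with p < q) to q − p. For instance
  ∂[v_7,v_8] = [v_8] − [v_7].
The 10×30 boundary matrix has rank 9 and Smith normal form diag(1,1,1,1,1,1,1,1,1).

Boundary ∂_2: C_2 → C_1 maps a triangle to the signed sum of its edges. For instance
  ∂[v_0,v_6,v_8] = [v_6,v_8] − [v_0,v_8] + [v_0,v_6],
  ∂[v_5,v_7,v_9] = [v_7,v_9] − [v_5,v_9] + [v_5,v_7].
The resulting 30×20 matrix has rank 20, and its Smith normal form has invariant factors (1,1,1,1,1,1,1,1,1,1,1,1,1,1,1,1,1,1,1,2).

Reading off H_k = ker ∂_k / im ∂_{k+1}:

  H_0: rank C_0 − rank ∂_1 = 10 − 9 = 1, and the invariant factors of ∂_1 are all 1, so H_0 ≅ Z.
  H_1: rank ker ∂_1 − rank ∂_2 = (30 − 9) − 20 = 1, and ∂_2 has invariant factor 2 > 1, so H_1 ≅ Z ⊕ Z_2.
  H_2: rank ker ∂_2 − rank ∂_3 = (20 − 20) − 0 = 0, and there is no ∂_3, so H_2 ≅ 0.

(K is a triangulation of the Klein bottle.)

H_0 ≅ Z,  H_1 ≅ Z ⊕ Z_2,  H_2 = 0.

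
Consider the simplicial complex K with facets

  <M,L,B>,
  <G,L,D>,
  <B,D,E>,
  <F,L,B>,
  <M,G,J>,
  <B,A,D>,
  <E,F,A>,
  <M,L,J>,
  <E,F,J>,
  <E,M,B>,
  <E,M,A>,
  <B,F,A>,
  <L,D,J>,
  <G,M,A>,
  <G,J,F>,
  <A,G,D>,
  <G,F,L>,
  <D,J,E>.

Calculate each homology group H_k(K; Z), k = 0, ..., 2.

H_0 ≅ Z,  H_1 ≅ Z ⊕ Z/2Z,  H_2 = 0.

Fix the vertex order A < B < D < E < F < G < J < L < M and write every simplex with vertices in increasing order. Then dim K = 2 and the simplices of K are:

  0-simplices (9): A, B, D, E, F, G, J, L, M
  1-simplices (27): AB, AD, AE, AF, AG, AM, BD, BE, BF, BL, BM, DE, DG, DJ, DL, EF, EJ, EM, FG, FJ, FL, GJ, GL, GM, JL, JM, LM
  2-simplices (18): ABD, ABF, ADG, AEF, AEM, AGM, BDE, BEM, BFL, BLM, DEJ, DGL, DJL, EFJ, FGJ, FGL, GJM, JLM

so the chain groups are C_0 ≅ Z^9, C_1 ≅ Z^27, C_2 ≅ Z^18.

The boundary map ∂_1: C_1 → C_0 maps an edge to its endpoints' difference, ∂[p,q] = q − p. For instance
  ∂DG = G − D.
This gives a 9×27 integer matrix of rank 8; reducing to Smith normal form yields diagonal entries (1,1,1,1,1,1,1,1).

Boundary ∂_2: C_2 → C_1 sends each 2-simplex [p,q,r] to [q,r] − [p,r] + [p,q]. For instance
  ∂BDE = DE − BE + BD,
  ∂AEM = EM − AM + AE.
As a 27×18 matrix over Z this has rank 18, with invariant factors (1,1,1,1,1,1,1,1,1,1,1,1,1,1,1,1,1,2).

From H_k ≅ ker(∂_k) / im(∂_{k+1}) we obtain:

  H_0: rank C_0 − rank ∂_1 = 9 − 8 = 1, and the invariant factors of ∂_1 are all 1, so H_0 = Z.
  H_1: rank ker ∂_1 − rank ∂_2 = (27 − 8) − 18 = 1, and ∂_2 has invariant factor 2 > 1, so H_1 = Z ⊕ Z/2Z.
  H_2: rank ker ∂_2 − rank ∂_3 = (18 − 18) − 0 = 0, and there is no ∂_3, so H_2 = 0.

As a check, the Euler characteristic is 9 − 27 + 18 = 0, which agrees with 1 − 1 + 0 = 0.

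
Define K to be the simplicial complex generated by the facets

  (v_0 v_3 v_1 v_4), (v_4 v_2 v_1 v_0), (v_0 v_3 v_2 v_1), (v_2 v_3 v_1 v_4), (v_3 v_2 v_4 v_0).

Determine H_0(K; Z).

H_0 = Z.

Fix the vertex order v_0 < v_1 < v_2 < v_3 < v_4 and write every simplex with vertices in increasing order. Then dim K = 3 and the simplices of K are:

  0-simplices (5): [v_0], [v_1], [v_2], [v_3], [v_4]
  1-simplices (10): [v_0,v_1], [v_0,v_2], [v_0,v_3], [v_0,v_4], [v_1,v_2], [v_1,v_3], [v_1,v_4], [v_2,v_3], [v_2,v_4], [v_3,v_4]
  2-simplices (10): [v_0,v_1,v_2], [v_0,v_1,v_3], [v_0,v_1,v_4], [v_0,v_2,v_3], [v_0,v_2,v_4], [v_0,v_3,v_4], [v_1,v_2,v_3], [v_1,v_2,v_4], [v_1,v_3,v_4], [v_2,v_3,v_4]
  3-simplices (5): [v_0,v_1,v_2,v_3], [v_0,v_1,v_2,v_4], [v_0,v_1,v_3,v_4], [v_0,v_2,v_3,v_4], [v_1,v_2,v_3,v_4]

so the chain groups are C_0 ≅ Z^5, C_1 ≅ Z^10, C_2 ≅ Z^10, C_3 ≅ Z^5.

Boundary ∂_1: C_1 → C_0 sends each edge [p,q] (with p < q) to q − p. For instance
  ∂[v_0,v_1] = [v_1] − [v_0].
The 5×10 boundary matrix has rank 4 and Smith normal form diag(1,1,1,1).

∂_2: C_2 → C_1 maps a triangle to the signed sum of its edges. For instance
  ∂[v_0,v_1,v_3] = [v_1,v_3] − [v_0,v_3] + [v_0,v_1],
  ∂[v_0,v_1,v_4] = [v_1,v_4] − [v_0,v_4] + [v_0,v_1].
The 10×10 boundary matrix has rank 6 and Smith normal form diag(1,1,1,1,1,1).

Boundary ∂_3: C_3 → C_2 sends each 3-simplex σ to the alternating sum Σ_i (−1)^i (σ with its i-th vertex removed). For instance
  ∂[v_0,v_1,v_3,v_4] = [v_1,v_3,v_4] − [v_0,v_3,v_4] + [v_0,v_1,v_4] − [v_0,v_1,v_3],
  ∂[v_0,v_1,v_2,v_4] = [v_1,v_2,v_4] − [v_0,v_2,v_4] + [v_0,v_1,v_4] − [v_0,v_1,v_2].
The resulting 10×5 matrix has rank 4, and its Smith normal form has invariant factors (1,1,1,1).

From H_k ≅ ker(∂_k) / im(∂_{k+1}) we obtain:

  H_0: rank C_0 − rank ∂_1 = 5 − 4 = 1, and the invariant factors of ∂_1 are all 1, so H_0 ≅ Z.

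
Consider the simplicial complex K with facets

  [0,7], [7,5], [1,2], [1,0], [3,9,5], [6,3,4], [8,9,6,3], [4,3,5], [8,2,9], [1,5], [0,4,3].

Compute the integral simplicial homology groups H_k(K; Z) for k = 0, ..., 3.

H_0 ≅ Z,  H_1 ≅ Z^3,  H_2 = 0,  H_3 = 0.

K has 10 vertices, 20 edges, 9 triangles, 1 3-simplex.
rank ∂_0 = 0, rank ∂_1 = 9 ⇒ b_0 = 10 − 0 − 9 = 1; all invariant factors of ∂_1 are 1 so no torsion. So H_0 = Z.
rank ∂_1 = 9, rank ∂_2 = 8 ⇒ b_1 = 20 − 9 − 8 = 3; all invariant factors of ∂_2 are 1 so no torsion. So H_1 = Z^3.
rank ∂_2 = 8, rank ∂_3 = 1 ⇒ b_2 = 9 − 8 − 1 = 0; all invariant factors of ∂_3 are 1 so no torsion. So H_2 = 0.
rank ∂_3 = 1, rank ∂_4 = 0 ⇒ b_3 = 1 − 1 − 0 = 0. So H_3 = 0.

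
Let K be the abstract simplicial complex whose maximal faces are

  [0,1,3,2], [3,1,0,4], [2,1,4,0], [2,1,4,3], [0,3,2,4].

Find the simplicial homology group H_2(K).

H_2 = 0.

Fix the vertex order 0 < 1 < 2 < 3 < 4 and write every simplex with vertices in increasing order. Then dim K = 3 and the simplices of K are:

  0-simplices (5): [0], [1], [2], [3], [4]
  1-simplices (10): [0,1], [0,2], [0,3], [0,4], [1,2], [1,3], [1,4], [2,3], [2,4], [3,4]
  2-simplices (10): [0,1,2], [0,1,3], [0,1,4], [0,2,3], [0,2,4], [0,3,4], [1,2,3], [1,2,4], [1,3,4], [2,3,4]
  3-simplices (5): [0,1,2,3], [0,1,2,4], [0,1,3,4], [0,2,3,4], [1,2,3,4]

giving chain groups C_0 ≅ Z^5, C_1 ≅ Z^10, C_2 ≅ Z^10, C_3 ≅ Z^5.

The boundary map ∂_1: C_1 → C_0 maps an edge to its endpoints' difference, ∂[p,q] = q − p.
The 5×10 boundary matrix has rank 4 and Smith normal form diag(1,1,1,1).

The boundary map ∂_2: C_2 → C_1 maps a triangle to the signed sum of its edges. For instance
  ∂[1,3,4] = [3,4] − [1,4] + [1,3],
  ∂[0,1,2] = [1,2] − [0,2] + [0,1].
This gives a 10×10 integer matrix of rank 6; reducing to Smith normal form yields diagonal entries (1,1,1,1,1,1).

∂_3: C_3 → C_2 sends each 3-simplex σ to the alternating sum Σ_i (−1)^i (σ with its i-th vertex removed). For instance
  ∂[0,1,3,4] = [1,3,4] − [0,3,4] + [0,1,4] − [0,1,3],
  ∂[0,2,3,4] = [2,3,4] − [0,3,4] + [0,2,4] − [0,2,3].
As a 10×5 matrix over Z this has rank 4, with invariant factors (1,1,1,1).

Reading off H_k = ker ∂_k / im ∂_{k+1}:

  H_2: rank ker ∂_2 − rank ∂_3 = (10 − 6) − 4 = 0, and the invariant factors of ∂_3 are all 1, so H_2 = 0.

(K is a triangulation of the 3-sphere S^3.)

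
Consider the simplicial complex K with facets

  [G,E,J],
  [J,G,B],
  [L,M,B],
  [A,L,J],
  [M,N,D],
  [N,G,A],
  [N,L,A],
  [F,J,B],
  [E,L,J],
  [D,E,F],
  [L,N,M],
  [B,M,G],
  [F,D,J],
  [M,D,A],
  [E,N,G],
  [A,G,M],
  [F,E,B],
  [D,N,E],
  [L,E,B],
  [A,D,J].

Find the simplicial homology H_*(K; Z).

H_0 ≅ Z,  H_1 ≅ Z ⊕ Z/2,  H_2 = 0.

Fix the vertex order A < B < D < E < F < G < J < L < M < N and write every simplex with vertices in increasing order. Then dim K = 2 and the simplices of K are:

  0-simplices (10): A, B, D, E, F, G, J, L, M, N
  1-simplices (30): AD, AG, AJ, AL, AM, AN, BE, BF, BG, BJ, BL, BM, DE, DF, DJ, DM, DN, EF, EG, EJ, EL, EN, FJ, GJ, GM, GN, JL, LM, LN, MN
  2-simplices (20): ADJ, ADM, AGM, AGN, AJL, ALN, BEF, BEL, BFJ, BGJ, BGM, BLM, DEF, DEN, DFJ, DMN, EGJ, EGN, EJL, LMN

Hence C_0 ≅ Z^10, C_1 ≅ Z^30, C_2 ≅ Z^20.

∂_1: C_1 → C_0 maps an edge to its endpoints' difference, ∂[p,q] = q − p. For instance
  ∂DJ = J − D.
The resulting 10×30 matrix has rank 9, and its Smith normal form has invariant factors (1,1,1,1,1,1,1,1,1).

∂_2: C_2 → C_1 maps a triangle to the signed sum of its edges. For instance
  ∂BGJ = GJ − BJ + BG,
  ∂BEL = EL − BL + BE.
As a 30×20 matrix over Z this has rank 20, with invariant factors (1,1,1,1,1,1,1,1,1,1,1,1,1,1,1,1,1,1,1,2).

From H_k ≅ ker(∂_k) / im(∂_{k+1}) we obtain:

  H_0: rank C_0 − rank ∂_1 = 10 − 9 = 1, and the invariant factors of ∂_1 are all 1, so H_0 ≅ Z.
  H_1: rank ker ∂_1 − rank ∂_2 = (30 − 9) − 20 = 1, and ∂_2 has invariant factor 2 > 1, so H_1 ≅ Z ⊕ Z/2.
  H_2: rank ker ∂_2 − rank ∂_3 = (20 − 20) − 0 = 0, and there is no ∂_3, so H_2 ≅ 0.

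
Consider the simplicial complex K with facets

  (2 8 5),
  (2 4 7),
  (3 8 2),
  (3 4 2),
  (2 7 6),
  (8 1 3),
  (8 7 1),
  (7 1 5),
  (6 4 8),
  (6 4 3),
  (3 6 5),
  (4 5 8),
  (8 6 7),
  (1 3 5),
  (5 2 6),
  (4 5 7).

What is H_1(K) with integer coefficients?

Fix the vertex order 1 < 2 < 3 < 4 < 5 < 6 < 7 < 8 and write every simplex with vertices in increasing order. Then dim K = 2 and the simplices of K are:

  0-simplices (8): [1], [2], [3], [4], [5], [6], [7], [8]
  1-simplices (24): (24 of them)
  2-simplices (16): [1,3,5], [1,3,8], [1,5,7], [1,7,8], [2,3,4], [2,3,8], [2,4,7], [2,5,6], [2,5,8], [2,6,7], [3,4,6], [3,5,6], [4,5,7], [4,5,8], [4,6,8], [6,7,8]

giving chain groups C_0 ≅ Z^8, C_1 ≅ Z^24, C_2 ≅ Z^16.

Boundary ∂_1: C_1 → C_0 maps an edge to its endpoints' difference, ∂[p,q] = q − p.
This gives a 8×24 integer matrix of rank 7; reducing to Smith normal form yields diagonal entries (1,1,1,1,1,1,1).

Boundary ∂_2: C_2 → C_1 sends each 2-simplex [p,q,r] to [q,r] − [p,r] + [p,q]. For instance
  ∂[2,6,7] = [6,7] − [2,7] + [2,6],
  ∂[3,4,6] = [4,6] − [3,6] + [3,4].
The 24×16 boundary matrix has rank 15 and Smith normal form diag(1,1,1,1,1,1,1,1,1,1,1,1,1,1,1).

Reading off H_k = ker ∂_k / im ∂_{k+1}:

  H_1: rank ker ∂_1 − rank ∂_2 = (24 − 7) − 15 = 2, and the invariant factors of ∂_2 are all 1, so H_1 = Z^2.

H_1 = Z^2.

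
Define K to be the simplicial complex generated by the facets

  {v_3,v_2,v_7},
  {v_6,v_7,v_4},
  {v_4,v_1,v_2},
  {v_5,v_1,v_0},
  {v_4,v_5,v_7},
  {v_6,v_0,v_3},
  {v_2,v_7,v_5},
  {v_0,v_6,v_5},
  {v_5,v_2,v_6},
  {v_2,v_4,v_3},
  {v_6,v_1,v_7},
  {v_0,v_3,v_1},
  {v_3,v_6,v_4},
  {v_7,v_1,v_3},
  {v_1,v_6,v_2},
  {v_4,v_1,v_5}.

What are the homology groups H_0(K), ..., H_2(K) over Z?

We work with the vertex ordering v_0 < v_1 < v_2 < v_3 < v_4 < v_5 < v_6 < v_7. The simplices of K, each written with vertices in increasing order, are:

  0-simplices (8): [v_0], [v_1], [v_2], [v_3], [v_4], [v_5], [v_6], [v_7]
  1-simplices (24): (24 of them)
  2-simplices (16): (16 of them)

giving chain groups C_0 ≅ Z^8, C_1 ≅ Z^24, C_2 ≅ Z^16.

∂_1: C_1 → C_0 is given by ∂[p,q] = [q] − [p].
As a 8×24 matrix over Z this has rank 7, with invariant factors (1,1,1,1,1,1,1).

∂_2: C_2 → C_1 maps a triangle to the signed sum of its edges. For instance
  ∂[v_2,v_5,v_6] = [v_5,v_6] − [v_2,v_6] + [v_2,v_5],
  ∂[v_0,v_3,v_6] = [v_3,v_6] − [v_0,v_6] + [v_0,v_3].
The 24×16 boundary matrix has rank 15 and Smith normal form diag(1,1,1,1,1,1,1,1,1,1,1,1,1,1,1).

Computing H_k = (kernel of ∂_k) / (image of ∂_{k+1}):

  H_0: rank C_0 − rank ∂_1 = 8 − 7 = 1, and the invariant factors of ∂_1 are all 1, so H_0 = Z.
  H_1: rank ker ∂_1 − rank ∂_2 = (24 − 7) − 15 = 2, and the invariant factors of ∂_2 are all 1, so H_1 = Z^2.
  H_2: rank ker ∂_2 − rank ∂_3 = (16 − 15) − 0 = 1, and there is no ∂_3, so H_2 = Z.

As a check, the Euler characteristic is 8 − 24 + 16 = 0, which agrees with 1 − 2 + 1 = 0.
(K is a triangulation of the torus T^2.)

H_0 ≅ Z,  H_1 ≅ Z^2,  H_2 ≅ Z.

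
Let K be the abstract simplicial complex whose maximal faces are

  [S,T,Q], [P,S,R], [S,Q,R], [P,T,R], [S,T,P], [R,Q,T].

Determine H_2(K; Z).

Fix the vertex order P < Q < R < S < T and write every simplex with vertices in increasing order. Then dim K = 2 and the simplices of K are:

  0-simplices (5): P, Q, R, S, T
  1-simplices (9): PR, PS, PT, QR, QS, QT, RS, RT, ST
  2-simplices (6): PRS, PRT, PST, QRS, QRT, QST

so the chain groups are C_0 ≅ Z^5, C_1 ≅ Z^9, C_2 ≅ Z^6.

The boundary map ∂_1: C_1 → C_0 sends each edge [p,q] (with p < q) to q − p.
The resulting 5×9 matrix has rank 4, and its Smith normal form has invariant factors (1,1,1,1).

The boundary map ∂_2: C_2 → C_1 acts by ∂[p,q,r] = [q,r] − [p,r] + [p,q]. For instance
  ∂PRS = RS − PS + PR,
  ∂QST = ST − QT + QS.
This gives a 9×6 integer matrix of rank 5; reducing to Smith normal form yields diagonal entries (1,1,1,1,1).

Reading off H_k = ker ∂_k / im ∂_{k+1}:

  H_2: rank ker ∂_2 − rank ∂_3 = (6 − 5) − 0 = 1, and there is no ∂_3, so H_2 = Z.

(K is a triangulation of the 2-sphere S^2.)

H_2 = Z.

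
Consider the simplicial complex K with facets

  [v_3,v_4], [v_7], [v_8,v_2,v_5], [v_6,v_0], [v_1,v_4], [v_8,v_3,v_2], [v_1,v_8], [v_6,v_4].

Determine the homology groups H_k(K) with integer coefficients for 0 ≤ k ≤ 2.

H_0 ≅ Z^2,  H_1 ≅ Z,  H_2 = 0.

K has 9 vertices, 10 edges, 2 triangles.
rank ∂_0 = 0, rank ∂_1 = 7 ⇒ b_0 = 9 − 0 − 7 = 2; all invariant factors of ∂_1 are 1 so no torsion. So H_0 ≅ Z^2.
rank ∂_1 = 7, rank ∂_2 = 2 ⇒ b_1 = 10 − 7 − 2 = 1; all invariant factors of ∂_2 are 1 so no torsion. So H_1 ≅ Z.
rank ∂_2 = 2, rank ∂_3 = 0 ⇒ b_2 = 2 − 2 − 0 = 0. So H_2 ≅ 0.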